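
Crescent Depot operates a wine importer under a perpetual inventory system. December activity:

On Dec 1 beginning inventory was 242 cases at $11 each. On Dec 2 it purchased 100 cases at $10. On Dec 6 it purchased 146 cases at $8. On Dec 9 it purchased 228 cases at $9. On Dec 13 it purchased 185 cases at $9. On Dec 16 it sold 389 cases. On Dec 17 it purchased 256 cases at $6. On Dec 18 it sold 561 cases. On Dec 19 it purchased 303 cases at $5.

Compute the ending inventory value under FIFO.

Ending inventory = $2,757

Dec 16, 389 sold [FIFO — oldest first]: 242 @ $11 + 100 @ $10 + 47 @ $8 = $4,038
Dec 18, 561 sold [FIFO — oldest first]: 99 @ $8 + 228 @ $9 + 185 @ $9 + 49 @ $6 = $4,803
Total COGS = $4,038 + $4,803 = $8,841
Ending inventory: 207 @ $6 + 303 @ $5 = $2,757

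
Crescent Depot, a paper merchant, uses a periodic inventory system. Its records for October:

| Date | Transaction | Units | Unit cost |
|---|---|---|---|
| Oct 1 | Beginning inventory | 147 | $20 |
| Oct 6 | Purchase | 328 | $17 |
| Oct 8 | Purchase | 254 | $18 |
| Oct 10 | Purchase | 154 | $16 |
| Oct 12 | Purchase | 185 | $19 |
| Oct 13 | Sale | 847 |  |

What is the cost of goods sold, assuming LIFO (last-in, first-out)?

Oct 13, 847 sold [LIFO — newest first]: 185 @ $19 + 154 @ $16 + 254 @ $18 + 254 @ $17 = $14,869
Ending inventory: 147 @ $20 + 74 @ $17 = $4,198

COGS = $14,869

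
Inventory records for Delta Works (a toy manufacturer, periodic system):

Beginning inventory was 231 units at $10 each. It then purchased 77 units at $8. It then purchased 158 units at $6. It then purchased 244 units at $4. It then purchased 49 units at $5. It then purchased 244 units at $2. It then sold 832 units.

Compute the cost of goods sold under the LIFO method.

COGS = $3,873

Sale 1 (832) [LIFO — newest first]: 244 @ $2 + 49 @ $5 + 244 @ $4 + 158 @ $6 + 77 @ $8 + 60 @ $10 = $3,873
Ending inventory: 171 @ $10 = $1,710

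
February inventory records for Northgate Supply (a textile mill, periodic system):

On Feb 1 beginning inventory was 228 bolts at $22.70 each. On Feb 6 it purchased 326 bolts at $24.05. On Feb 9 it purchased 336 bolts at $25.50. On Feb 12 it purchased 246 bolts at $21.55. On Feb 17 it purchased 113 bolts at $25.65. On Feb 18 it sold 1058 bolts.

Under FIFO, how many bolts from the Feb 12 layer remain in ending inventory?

78

Feb 18, 1058 sold [FIFO — oldest first]: 228 @ $22.70 + 326 @ $24.05 + 336 @ $25.50 + 168 @ $21.55 = $25,204.30
Ending inventory: 78 @ $21.55 + 113 @ $25.65 = $4,579.35
Check: goods available $29,783.65 = COGS $25,204.30 + ending $4,579.35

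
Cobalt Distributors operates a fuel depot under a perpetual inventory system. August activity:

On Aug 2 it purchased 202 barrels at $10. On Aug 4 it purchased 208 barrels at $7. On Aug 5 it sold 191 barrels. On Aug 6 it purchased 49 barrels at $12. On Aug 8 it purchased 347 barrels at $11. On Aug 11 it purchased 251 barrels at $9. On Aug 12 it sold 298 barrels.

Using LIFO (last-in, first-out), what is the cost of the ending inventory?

Aug 5, 191 sold [LIFO — newest first]: 191 @ $7 = $1,337
Aug 12, 298 sold [LIFO — newest first]: 251 @ $9 + 47 @ $11 = $2,776
Total COGS = $1,337 + $2,776 = $4,113
Ending inventory: 202 @ $10 + 17 @ $7 + 49 @ $12 + 300 @ $11 = $6,027

Ending inventory = $6,027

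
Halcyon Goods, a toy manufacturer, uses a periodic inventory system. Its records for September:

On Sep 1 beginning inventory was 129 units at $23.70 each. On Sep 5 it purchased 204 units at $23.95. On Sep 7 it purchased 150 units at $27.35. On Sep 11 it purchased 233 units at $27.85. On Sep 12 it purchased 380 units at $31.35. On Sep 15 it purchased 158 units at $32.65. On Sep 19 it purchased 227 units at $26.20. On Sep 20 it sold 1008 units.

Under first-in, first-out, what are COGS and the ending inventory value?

COGS = $27,688.85; ending inventory = $13,864.90

Sep 20, 1008 sold [FIFO — oldest first]: 129 @ $23.70 + 204 @ $23.95 + 150 @ $27.35 + 233 @ $27.85 + 292 @ $31.35 = $27,688.85
Ending inventory: 88 @ $31.35 + 158 @ $32.65 + 227 @ $26.20 = $13,864.90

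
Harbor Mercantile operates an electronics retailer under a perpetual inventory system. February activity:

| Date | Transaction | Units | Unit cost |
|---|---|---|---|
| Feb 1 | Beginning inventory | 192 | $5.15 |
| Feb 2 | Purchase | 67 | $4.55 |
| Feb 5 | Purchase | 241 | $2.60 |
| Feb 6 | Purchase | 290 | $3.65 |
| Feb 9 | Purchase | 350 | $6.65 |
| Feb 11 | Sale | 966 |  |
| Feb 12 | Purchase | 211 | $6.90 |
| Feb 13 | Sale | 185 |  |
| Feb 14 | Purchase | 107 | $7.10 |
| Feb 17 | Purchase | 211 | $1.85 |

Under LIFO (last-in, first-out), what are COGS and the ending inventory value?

COGS = $5,686.65; ending inventory = $2,225.55

Feb 11, 966 sold [LIFO — newest first]: 350 @ $6.65 + 290 @ $3.65 + 241 @ $2.60 + 67 @ $4.55 + 18 @ $5.15 = $4,410.15
Feb 13, 185 sold [LIFO — newest first]: 185 @ $6.90 = $1,276.50
Total COGS = $4,410.15 + $1,276.50 = $5,686.65
Ending inventory: 174 @ $5.15 + 26 @ $6.90 + 107 @ $7.10 + 211 @ $1.85 = $2,225.55
Check: goods available $7,912.20 = COGS $5,686.65 + ending $2,225.55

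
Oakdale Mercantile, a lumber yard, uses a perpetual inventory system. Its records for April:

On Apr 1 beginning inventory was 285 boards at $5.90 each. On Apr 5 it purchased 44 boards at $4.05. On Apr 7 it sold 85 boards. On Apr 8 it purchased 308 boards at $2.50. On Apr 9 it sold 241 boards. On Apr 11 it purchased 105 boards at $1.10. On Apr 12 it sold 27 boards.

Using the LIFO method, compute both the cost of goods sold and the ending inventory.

Apr 7, 85 sold [LIFO — newest first]: 44 @ $4.05 + 41 @ $5.90 = $420.10
Apr 9, 241 sold [LIFO — newest first]: 241 @ $2.50 = $602.50
Apr 12, 27 sold [LIFO — newest first]: 27 @ $1.10 = $29.70
Total COGS = $420.10 + $602.50 + $29.70 = $1,052.30
Ending inventory: 244 @ $5.90 + 67 @ $2.50 + 78 @ $1.10 = $1,692.90

COGS = $1,052.30; ending inventory = $1,692.90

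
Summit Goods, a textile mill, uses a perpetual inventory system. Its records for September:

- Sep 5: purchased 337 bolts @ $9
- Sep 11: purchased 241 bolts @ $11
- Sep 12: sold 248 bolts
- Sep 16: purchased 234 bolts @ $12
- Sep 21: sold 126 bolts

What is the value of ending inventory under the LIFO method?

Ending inventory = $4,266

Sep 12, 248 sold [LIFO — newest first]: 241 @ $11 + 7 @ $9 = $2,714
Sep 21, 126 sold [LIFO — newest first]: 126 @ $12 = $1,512
Total COGS = $2,714 + $1,512 = $4,226
Ending inventory: 330 @ $9 + 108 @ $12 = $4,266
Check: goods available $8,492 = COGS $4,226 + ending $4,266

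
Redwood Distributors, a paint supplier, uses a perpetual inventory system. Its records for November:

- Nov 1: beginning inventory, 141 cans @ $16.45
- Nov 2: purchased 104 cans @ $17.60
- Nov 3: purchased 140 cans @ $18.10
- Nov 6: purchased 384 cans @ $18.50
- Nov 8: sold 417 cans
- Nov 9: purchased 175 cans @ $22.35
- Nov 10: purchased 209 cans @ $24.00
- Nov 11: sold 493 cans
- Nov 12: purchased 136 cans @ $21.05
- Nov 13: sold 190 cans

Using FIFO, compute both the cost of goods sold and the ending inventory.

COGS = $21,443.10; ending inventory = $4,134.80

Nov 8, 417 sold [FIFO — oldest first]: 141 @ $16.45 + 104 @ $17.60 + 140 @ $18.10 + 32 @ $18.50 = $7,275.85
Nov 11, 493 sold [FIFO — oldest first]: 352 @ $18.50 + 141 @ $22.35 = $9,663.35
Nov 13, 190 sold [FIFO — oldest first]: 34 @ $22.35 + 156 @ $24.00 = $4,503.90
Total COGS = $7,275.85 + $9,663.35 + $4,503.90 = $21,443.10
Ending inventory: 53 @ $24.00 + 136 @ $21.05 = $4,134.80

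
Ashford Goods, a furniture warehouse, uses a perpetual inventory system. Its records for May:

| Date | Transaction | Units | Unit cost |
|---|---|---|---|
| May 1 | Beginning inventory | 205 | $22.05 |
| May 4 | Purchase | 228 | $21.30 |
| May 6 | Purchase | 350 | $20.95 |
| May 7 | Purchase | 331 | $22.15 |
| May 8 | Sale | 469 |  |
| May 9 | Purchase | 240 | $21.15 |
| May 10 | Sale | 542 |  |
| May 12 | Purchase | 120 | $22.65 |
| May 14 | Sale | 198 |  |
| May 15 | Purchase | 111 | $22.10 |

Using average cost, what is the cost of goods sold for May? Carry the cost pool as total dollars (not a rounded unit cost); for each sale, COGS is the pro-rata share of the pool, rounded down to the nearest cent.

COGS = $26,065.41

After May 1: 205 on hand, pool $4,520.25 (≈ $22.0500 each)
After May 4: 433 on hand, pool $9,376.65 (≈ $21.6551 each)
After May 6: 783 on hand, pool $16,709.15 (≈ $21.3399 each)
After May 7: 1114 on hand, pool $24,040.80 (≈ $21.5806 each)
May 8, sell 469: 469/1114 × $24,040.80 → $10,121.30
After May 9: 885 on hand, pool $18,995.50 (≈ $21.4638 each)
May 10, sell 542: 542/885 × $18,995.50 → $11,633.40
After May 12: 463 on hand, pool $10,080.10 (≈ $21.7713 each)
May 14, sell 198: 198/463 × $10,080.10 → $4,310.71
After May 15: 376 on hand, pool $8,222.49 (≈ $21.8683 each)
Total COGS = $10,121.30 + $11,633.40 + $4,310.71 = $26,065.41
Ending inventory (cost pool remaining) = $8,222.49
Check: goods available $34,287.90 = COGS $26,065.41 + ending $8,222.49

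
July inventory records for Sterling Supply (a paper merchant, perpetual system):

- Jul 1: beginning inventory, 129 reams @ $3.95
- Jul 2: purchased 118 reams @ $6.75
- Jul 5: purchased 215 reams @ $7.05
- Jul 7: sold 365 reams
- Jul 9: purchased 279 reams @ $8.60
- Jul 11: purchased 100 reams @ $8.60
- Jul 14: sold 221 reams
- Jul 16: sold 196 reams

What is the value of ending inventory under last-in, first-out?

Ending inventory = $233.05

Jul 7, 365 sold [LIFO — newest first]: 215 @ $7.05 + 118 @ $6.75 + 32 @ $3.95 = $2,438.65
Jul 14, 221 sold [LIFO — newest first]: 100 @ $8.60 + 121 @ $8.60 = $1,900.60
Jul 16, 196 sold [LIFO — newest first]: 158 @ $8.60 + 38 @ $3.95 = $1,508.90
Total COGS = $2,438.65 + $1,900.60 + $1,508.90 = $5,848.15
Ending inventory: 59 @ $3.95 = $233.05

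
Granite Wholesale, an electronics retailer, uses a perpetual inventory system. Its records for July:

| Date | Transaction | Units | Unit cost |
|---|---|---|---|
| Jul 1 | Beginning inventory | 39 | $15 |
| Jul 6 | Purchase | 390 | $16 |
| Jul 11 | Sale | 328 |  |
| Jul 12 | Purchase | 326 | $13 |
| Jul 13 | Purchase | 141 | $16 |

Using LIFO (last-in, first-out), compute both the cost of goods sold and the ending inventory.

Jul 11, 328 sold [LIFO — newest first]: 328 @ $16 = $5,248
Ending inventory: 39 @ $15 + 62 @ $16 + 326 @ $13 + 141 @ $16 = $8,071
Check: goods available $13,319 = COGS $5,248 + ending $8,071

COGS = $5,248; ending inventory = $8,071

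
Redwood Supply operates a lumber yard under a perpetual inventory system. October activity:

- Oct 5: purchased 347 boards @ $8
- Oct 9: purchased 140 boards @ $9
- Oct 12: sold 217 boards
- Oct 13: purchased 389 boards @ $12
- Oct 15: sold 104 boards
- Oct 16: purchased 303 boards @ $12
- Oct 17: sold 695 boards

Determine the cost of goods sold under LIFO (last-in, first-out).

Oct 12, 217 sold [LIFO — newest first]: 140 @ $9 + 77 @ $8 = $1,876
Oct 15, 104 sold [LIFO — newest first]: 104 @ $12 = $1,248
Oct 17, 695 sold [LIFO — newest first]: 303 @ $12 + 285 @ $12 + 107 @ $8 = $7,912
Total COGS = $1,876 + $1,248 + $7,912 = $11,036
Ending inventory: 163 @ $8 = $1,304
Check: goods available $12,340 = COGS $11,036 + ending $1,304

COGS = $11,036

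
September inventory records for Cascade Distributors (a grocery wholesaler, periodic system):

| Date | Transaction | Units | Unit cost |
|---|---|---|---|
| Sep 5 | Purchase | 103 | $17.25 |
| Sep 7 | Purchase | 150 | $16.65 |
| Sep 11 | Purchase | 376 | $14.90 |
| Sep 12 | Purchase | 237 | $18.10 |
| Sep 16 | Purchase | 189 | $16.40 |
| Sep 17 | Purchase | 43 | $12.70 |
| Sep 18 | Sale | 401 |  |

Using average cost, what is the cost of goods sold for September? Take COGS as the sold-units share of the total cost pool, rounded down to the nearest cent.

COGS = $6,505.12

Sep 18, sell 401: 401/1098 × $17,812.05 → $6,505.12
Ending inventory (cost pool remaining) = $11,306.93
Check: goods available $17,812.05 = COGS $6,505.12 + ending $11,306.93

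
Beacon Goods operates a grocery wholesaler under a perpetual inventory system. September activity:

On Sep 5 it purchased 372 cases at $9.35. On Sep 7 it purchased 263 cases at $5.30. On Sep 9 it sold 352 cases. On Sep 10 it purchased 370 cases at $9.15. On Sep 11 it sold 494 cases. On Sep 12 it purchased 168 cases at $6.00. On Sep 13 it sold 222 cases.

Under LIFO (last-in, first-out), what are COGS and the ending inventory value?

COGS = $8,283.85; ending inventory = $981.75

Sep 9, 352 sold [LIFO — newest first]: 263 @ $5.30 + 89 @ $9.35 = $2,226.05
Sep 11, 494 sold [LIFO — newest first]: 370 @ $9.15 + 124 @ $9.35 = $4,544.90
Sep 13, 222 sold [LIFO — newest first]: 168 @ $6.00 + 54 @ $9.35 = $1,512.90
Total COGS = $2,226.05 + $4,544.90 + $1,512.90 = $8,283.85
Ending inventory: 105 @ $9.35 = $981.75
Check: goods available $9,265.60 = COGS $8,283.85 + ending $981.75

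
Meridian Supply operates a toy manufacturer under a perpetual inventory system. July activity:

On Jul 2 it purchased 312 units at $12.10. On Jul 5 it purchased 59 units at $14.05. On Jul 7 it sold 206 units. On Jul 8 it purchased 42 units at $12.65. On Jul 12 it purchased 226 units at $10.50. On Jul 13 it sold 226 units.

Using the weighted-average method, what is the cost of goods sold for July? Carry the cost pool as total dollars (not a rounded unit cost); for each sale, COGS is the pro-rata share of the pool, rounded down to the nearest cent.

COGS = $5,141.11

After Jul 2: 312 on hand, pool $3,775.20 (≈ $12.1000 each)
After Jul 5: 371 on hand, pool $4,604.15 (≈ $12.4101 each)
Jul 7, sell 206: 206/371 × $4,604.15 → $2,556.48
After Jul 8: 207 on hand, pool $2,578.97 (≈ $12.4588 each)
After Jul 12: 433 on hand, pool $4,951.97 (≈ $11.4364 each)
Jul 13, sell 226: 226/433 × $4,951.97 → $2,584.63
Total COGS = $2,556.48 + $2,584.63 = $5,141.11
Ending inventory (cost pool remaining) = $2,367.34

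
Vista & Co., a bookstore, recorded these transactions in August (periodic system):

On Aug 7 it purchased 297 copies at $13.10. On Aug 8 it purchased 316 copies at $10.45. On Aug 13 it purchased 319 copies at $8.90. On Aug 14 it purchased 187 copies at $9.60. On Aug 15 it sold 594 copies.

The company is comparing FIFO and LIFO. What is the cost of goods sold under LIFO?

FIFO COGS: 297 @ $13.10 + 297 @ $10.45 = $6,994.35
LIFO COGS: 187 @ $9.60 + 319 @ $8.90 + 88 @ $10.45 = $5,553.90

COGS = $5,553.90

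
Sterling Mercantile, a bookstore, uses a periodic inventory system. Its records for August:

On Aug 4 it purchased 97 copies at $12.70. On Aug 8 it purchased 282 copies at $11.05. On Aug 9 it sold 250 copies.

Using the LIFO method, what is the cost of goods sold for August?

COGS = $2,762.50

Aug 9, 250 sold [LIFO — newest first]: 250 @ $11.05 = $2,762.50
Ending inventory: 97 @ $12.70 + 32 @ $11.05 = $1,585.50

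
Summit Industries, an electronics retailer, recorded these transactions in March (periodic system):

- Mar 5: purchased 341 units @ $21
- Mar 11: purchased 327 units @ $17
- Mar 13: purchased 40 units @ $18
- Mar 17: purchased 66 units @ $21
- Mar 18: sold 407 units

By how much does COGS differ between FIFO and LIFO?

$1,060

FIFO COGS: 341 @ $21 + 66 @ $17 = $8,283
LIFO COGS: 66 @ $21 + 40 @ $18 + 301 @ $17 = $7,223
Difference = |$8,283 − $7,223| = $1,060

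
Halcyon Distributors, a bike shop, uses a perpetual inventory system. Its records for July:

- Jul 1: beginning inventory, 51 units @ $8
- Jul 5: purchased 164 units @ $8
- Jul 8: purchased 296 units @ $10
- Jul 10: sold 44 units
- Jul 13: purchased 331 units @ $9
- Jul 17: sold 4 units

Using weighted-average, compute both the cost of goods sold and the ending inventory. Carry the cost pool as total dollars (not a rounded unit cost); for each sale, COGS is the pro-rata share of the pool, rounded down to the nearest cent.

After Jul 1: 51 on hand, pool $408.00 (≈ $8.0000 each)
After Jul 5: 215 on hand, pool $1,720.00 (≈ $8.0000 each)
After Jul 8: 511 on hand, pool $4,680.00 (≈ $9.1585 each)
Jul 10, sell 44: 44/511 × $4,680.00 → $402.97
After Jul 13: 798 on hand, pool $7,256.03 (≈ $9.0928 each)
Jul 17, sell 4: 4/798 × $7,256.03 → $36.37
Total COGS = $402.97 + $36.37 = $439.34
Ending inventory (cost pool remaining) = $7,219.66
Check: goods available $7,659.00 = COGS $439.34 + ending $7,219.66

COGS = $439.34; ending inventory = $7,219.66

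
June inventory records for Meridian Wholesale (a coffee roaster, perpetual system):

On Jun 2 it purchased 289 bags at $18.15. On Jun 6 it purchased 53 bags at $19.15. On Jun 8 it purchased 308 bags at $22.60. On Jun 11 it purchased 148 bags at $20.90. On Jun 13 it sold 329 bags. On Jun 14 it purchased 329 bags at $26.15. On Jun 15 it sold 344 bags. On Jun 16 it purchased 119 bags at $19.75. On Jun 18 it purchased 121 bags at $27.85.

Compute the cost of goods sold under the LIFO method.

COGS = $16,126.15

Jun 13, 329 sold [LIFO — newest first]: 148 @ $20.90 + 181 @ $22.60 = $7,183.80
Jun 15, 344 sold [LIFO — newest first]: 329 @ $26.15 + 15 @ $22.60 = $8,942.35
Total COGS = $7,183.80 + $8,942.35 = $16,126.15
Ending inventory: 289 @ $18.15 + 53 @ $19.15 + 112 @ $22.60 + 119 @ $19.75 + 121 @ $27.85 = $14,511.60
Check: goods available $30,637.75 = COGS $16,126.15 + ending $14,511.60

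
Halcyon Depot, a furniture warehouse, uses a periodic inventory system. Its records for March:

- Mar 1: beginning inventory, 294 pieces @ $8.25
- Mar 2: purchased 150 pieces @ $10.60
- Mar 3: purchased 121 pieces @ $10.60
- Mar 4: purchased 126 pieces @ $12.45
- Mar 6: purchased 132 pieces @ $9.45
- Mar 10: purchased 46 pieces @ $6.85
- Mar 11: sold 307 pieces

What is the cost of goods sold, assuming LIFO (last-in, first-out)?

COGS = $3,163.00

Mar 11, 307 sold [LIFO — newest first]: 46 @ $6.85 + 132 @ $9.45 + 126 @ $12.45 + 3 @ $10.60 = $3,163.00
Ending inventory: 294 @ $8.25 + 150 @ $10.60 + 118 @ $10.60 = $5,266.30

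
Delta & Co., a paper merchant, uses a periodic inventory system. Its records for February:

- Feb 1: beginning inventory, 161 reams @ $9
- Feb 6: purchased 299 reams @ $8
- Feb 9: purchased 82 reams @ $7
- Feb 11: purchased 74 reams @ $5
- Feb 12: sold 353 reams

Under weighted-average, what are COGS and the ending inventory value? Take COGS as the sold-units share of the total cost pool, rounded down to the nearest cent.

COGS = $2,742.05; ending inventory = $2,042.95

Feb 12, sell 353: 353/616 × $4,785.00 → $2,742.05
Ending inventory (cost pool remaining) = $2,042.95
Check: goods available $4,785.00 = COGS $2,742.05 + ending $2,042.95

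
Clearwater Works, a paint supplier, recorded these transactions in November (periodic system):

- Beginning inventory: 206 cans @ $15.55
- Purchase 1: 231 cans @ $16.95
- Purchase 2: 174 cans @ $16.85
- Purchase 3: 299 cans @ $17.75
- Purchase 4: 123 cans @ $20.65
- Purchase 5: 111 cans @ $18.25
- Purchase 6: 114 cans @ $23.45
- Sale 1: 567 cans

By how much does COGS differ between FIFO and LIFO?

$1,817.00

FIFO COGS: 206 @ $15.55 + 231 @ $16.95 + 130 @ $16.85 = $9,309.25
LIFO COGS: 114 @ $23.45 + 111 @ $18.25 + 123 @ $20.65 + 219 @ $17.75 = $11,126.25
Difference = |$9,309.25 − $11,126.25| = $1,817.00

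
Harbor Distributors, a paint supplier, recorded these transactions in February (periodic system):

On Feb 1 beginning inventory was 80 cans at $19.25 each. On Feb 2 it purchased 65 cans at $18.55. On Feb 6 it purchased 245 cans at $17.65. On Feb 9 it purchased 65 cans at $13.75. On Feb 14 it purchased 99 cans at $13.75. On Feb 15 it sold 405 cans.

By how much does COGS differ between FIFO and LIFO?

FIFO COGS: 80 @ $19.25 + 65 @ $18.55 + 245 @ $17.65 + 15 @ $13.75 = $7,276.25
LIFO COGS: 99 @ $13.75 + 65 @ $13.75 + 241 @ $17.65 = $6,508.65
Difference = |$7,276.25 − $6,508.65| = $767.60

$767.60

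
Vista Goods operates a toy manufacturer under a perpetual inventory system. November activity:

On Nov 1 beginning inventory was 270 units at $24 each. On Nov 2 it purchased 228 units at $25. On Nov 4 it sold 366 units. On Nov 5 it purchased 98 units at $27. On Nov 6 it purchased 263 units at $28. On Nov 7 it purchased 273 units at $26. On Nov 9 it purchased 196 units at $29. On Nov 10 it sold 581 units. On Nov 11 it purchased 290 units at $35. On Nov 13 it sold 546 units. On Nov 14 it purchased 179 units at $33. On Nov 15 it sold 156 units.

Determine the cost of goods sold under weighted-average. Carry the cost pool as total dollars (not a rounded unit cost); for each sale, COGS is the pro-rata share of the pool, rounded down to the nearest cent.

COGS = $46,298.05

After Nov 1: 270 on hand, pool $6,480.00 (≈ $24.0000 each)
After Nov 2: 498 on hand, pool $12,180.00 (≈ $24.4578 each)
Nov 4, sell 366: 366/498 × $12,180.00 → $8,951.56
After Nov 5: 230 on hand, pool $5,874.44 (≈ $25.5410 each)
After Nov 6: 493 on hand, pool $13,238.44 (≈ $26.8528 each)
After Nov 7: 766 on hand, pool $20,336.44 (≈ $26.5489 each)
After Nov 9: 962 on hand, pool $26,020.44 (≈ $27.0483 each)
Nov 10, sell 581: 581/962 × $26,020.44 → $15,715.04
After Nov 11: 671 on hand, pool $20,455.40 (≈ $30.4849 each)
Nov 13, sell 546: 546/671 × $20,455.40 → $16,644.78
After Nov 14: 304 on hand, pool $9,717.62 (≈ $31.9659 each)
Nov 15, sell 156: 156/304 × $9,717.62 → $4,986.67
Total COGS = $8,951.56 + $15,715.04 + $16,644.78 + $4,986.67 = $46,298.05
Ending inventory (cost pool remaining) = $4,730.95
Check: goods available $51,029.00 = COGS $46,298.05 + ending $4,730.95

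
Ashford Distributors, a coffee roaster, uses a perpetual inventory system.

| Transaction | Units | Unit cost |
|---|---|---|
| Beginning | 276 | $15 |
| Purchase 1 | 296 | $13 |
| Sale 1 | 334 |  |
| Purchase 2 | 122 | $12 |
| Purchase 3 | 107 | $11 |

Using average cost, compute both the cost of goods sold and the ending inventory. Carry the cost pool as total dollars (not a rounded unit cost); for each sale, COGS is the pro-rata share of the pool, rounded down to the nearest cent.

After Beginning: 276 on hand, pool $4,140.00 (≈ $15.0000 each)
After Purchase 1: 572 on hand, pool $7,988.00 (≈ $13.9650 each)
Sale 1, sell 334: 334/572 × $7,988.00 → $4,664.32
After Purchase 2: 360 on hand, pool $4,787.68 (≈ $13.2991 each)
After Purchase 3: 467 on hand, pool $5,964.68 (≈ $12.7723 each)
Ending inventory (cost pool remaining) = $5,964.68

COGS = $4,664.32; ending inventory = $5,964.68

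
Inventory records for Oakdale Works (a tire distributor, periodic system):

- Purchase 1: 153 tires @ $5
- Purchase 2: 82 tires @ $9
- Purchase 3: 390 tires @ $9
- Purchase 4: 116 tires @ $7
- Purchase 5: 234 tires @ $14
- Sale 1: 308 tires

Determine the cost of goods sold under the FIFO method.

Sale 1 (308) [FIFO — oldest first]: 153 @ $5 + 82 @ $9 + 73 @ $9 = $2,160
Ending inventory: 317 @ $9 + 116 @ $7 + 234 @ $14 = $6,941
Check: goods available $9,101 = COGS $2,160 + ending $6,941

COGS = $2,160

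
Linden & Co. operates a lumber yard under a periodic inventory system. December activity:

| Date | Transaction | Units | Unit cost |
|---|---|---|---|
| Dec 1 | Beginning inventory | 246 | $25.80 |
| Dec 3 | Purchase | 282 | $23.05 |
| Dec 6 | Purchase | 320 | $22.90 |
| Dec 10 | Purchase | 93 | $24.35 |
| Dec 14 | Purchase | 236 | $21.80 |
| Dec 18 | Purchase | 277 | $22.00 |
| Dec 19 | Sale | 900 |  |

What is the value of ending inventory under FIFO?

Ending inventory = $12,237.15

Dec 19, 900 sold [FIFO — oldest first]: 246 @ $25.80 + 282 @ $23.05 + 320 @ $22.90 + 52 @ $24.35 = $21,441.10
Ending inventory: 41 @ $24.35 + 236 @ $21.80 + 277 @ $22.00 = $12,237.15
Check: goods available $33,678.25 = COGS $21,441.10 + ending $12,237.15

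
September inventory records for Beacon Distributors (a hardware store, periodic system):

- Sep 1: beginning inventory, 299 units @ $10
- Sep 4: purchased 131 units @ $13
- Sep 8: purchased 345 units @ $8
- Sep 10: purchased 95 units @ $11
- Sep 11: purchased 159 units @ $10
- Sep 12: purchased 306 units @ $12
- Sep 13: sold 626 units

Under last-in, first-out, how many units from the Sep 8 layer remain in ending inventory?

279

Sep 13, 626 sold [LIFO — newest first]: 306 @ $12 + 159 @ $10 + 95 @ $11 + 66 @ $8 = $6,835
Ending inventory: 299 @ $10 + 131 @ $13 + 279 @ $8 = $6,925
Check: goods available $13,760 = COGS $6,835 + ending $6,925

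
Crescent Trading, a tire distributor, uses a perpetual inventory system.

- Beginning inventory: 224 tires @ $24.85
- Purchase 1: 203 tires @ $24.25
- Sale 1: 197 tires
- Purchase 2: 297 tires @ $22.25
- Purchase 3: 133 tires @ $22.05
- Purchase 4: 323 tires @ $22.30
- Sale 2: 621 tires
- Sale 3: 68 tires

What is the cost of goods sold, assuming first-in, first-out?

COGS = $20,676.75

Sale 1 (197) [FIFO — oldest first]: 197 @ $24.85 = $4,895.45
Sale 2 (621) [FIFO — oldest first]: 27 @ $24.85 + 203 @ $24.25 + 297 @ $22.25 + 94 @ $22.05 = $14,274.65
Sale 3 (68) [FIFO — oldest first]: 39 @ $22.05 + 29 @ $22.30 = $1,506.65
Total COGS = $4,895.45 + $14,274.65 + $1,506.65 = $20,676.75
Ending inventory: 294 @ $22.30 = $6,556.20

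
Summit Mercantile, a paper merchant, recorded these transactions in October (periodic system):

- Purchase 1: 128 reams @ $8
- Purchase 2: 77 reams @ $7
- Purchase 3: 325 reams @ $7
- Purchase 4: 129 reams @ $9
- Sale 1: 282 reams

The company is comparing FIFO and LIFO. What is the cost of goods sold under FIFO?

COGS = $2,102

FIFO COGS: 128 @ $8 + 77 @ $7 + 77 @ $7 = $2,102
LIFO COGS: 129 @ $9 + 153 @ $7 = $2,232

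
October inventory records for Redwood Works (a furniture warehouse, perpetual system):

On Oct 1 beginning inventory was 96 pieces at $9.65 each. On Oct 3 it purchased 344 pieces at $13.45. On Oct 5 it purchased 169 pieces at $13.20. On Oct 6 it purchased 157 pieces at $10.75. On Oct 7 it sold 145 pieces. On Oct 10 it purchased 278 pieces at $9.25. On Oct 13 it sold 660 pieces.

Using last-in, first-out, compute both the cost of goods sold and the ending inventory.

Oct 7, 145 sold [LIFO — newest first]: 145 @ $10.75 = $1,558.75
Oct 13, 660 sold [LIFO — newest first]: 278 @ $9.25 + 12 @ $10.75 + 169 @ $13.20 + 201 @ $13.45 = $7,634.75
Total COGS = $1,558.75 + $7,634.75 = $9,193.50
Ending inventory: 96 @ $9.65 + 143 @ $13.45 = $2,849.75
Check: goods available $12,043.25 = COGS $9,193.50 + ending $2,849.75

COGS = $9,193.50; ending inventory = $2,849.75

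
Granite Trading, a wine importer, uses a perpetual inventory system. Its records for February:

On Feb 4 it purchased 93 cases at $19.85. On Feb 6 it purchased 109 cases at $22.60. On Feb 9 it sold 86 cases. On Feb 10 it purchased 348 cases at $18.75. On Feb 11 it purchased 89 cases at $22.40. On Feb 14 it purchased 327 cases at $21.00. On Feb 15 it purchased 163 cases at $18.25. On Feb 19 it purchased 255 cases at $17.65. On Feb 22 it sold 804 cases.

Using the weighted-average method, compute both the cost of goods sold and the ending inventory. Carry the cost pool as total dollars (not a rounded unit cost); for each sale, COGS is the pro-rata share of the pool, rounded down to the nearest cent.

COGS = $17,528.09; ending inventory = $9,642.46

After Feb 4: 93 on hand, pool $1,846.05 (≈ $19.8500 each)
After Feb 6: 202 on hand, pool $4,309.45 (≈ $21.3339 each)
Feb 9, sell 86: 86/202 × $4,309.45 → $1,834.71
After Feb 10: 464 on hand, pool $8,999.74 (≈ $19.3960 each)
After Feb 11: 553 on hand, pool $10,993.34 (≈ $19.8795 each)
After Feb 14: 880 on hand, pool $17,860.34 (≈ $20.2958 each)
After Feb 15: 1043 on hand, pool $20,835.09 (≈ $19.9761 each)
After Feb 19: 1298 on hand, pool $25,335.84 (≈ $19.5191 each)
Feb 22, sell 804: 804/1298 × $25,335.84 → $15,693.38
Total COGS = $1,834.71 + $15,693.38 = $17,528.09
Ending inventory (cost pool remaining) = $9,642.46
Check: goods available $27,170.55 = COGS $17,528.09 + ending $9,642.46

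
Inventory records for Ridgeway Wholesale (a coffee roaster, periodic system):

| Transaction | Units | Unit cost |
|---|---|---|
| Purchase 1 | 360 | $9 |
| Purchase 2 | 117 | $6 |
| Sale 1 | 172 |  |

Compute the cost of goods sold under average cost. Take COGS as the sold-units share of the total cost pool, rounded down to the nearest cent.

Sale 1, sell 172: 172/477 × $3,942.00 → $1,421.43
Ending inventory (cost pool remaining) = $2,520.57

COGS = $1,421.43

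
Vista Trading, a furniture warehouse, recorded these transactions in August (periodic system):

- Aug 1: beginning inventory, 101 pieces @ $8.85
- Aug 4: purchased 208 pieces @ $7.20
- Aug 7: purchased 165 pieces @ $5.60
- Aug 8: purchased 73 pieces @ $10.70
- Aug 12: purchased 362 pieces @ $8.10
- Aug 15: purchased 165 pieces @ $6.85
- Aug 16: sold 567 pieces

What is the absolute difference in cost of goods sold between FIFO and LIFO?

FIFO COGS: 101 @ $8.85 + 208 @ $7.20 + 165 @ $5.60 + 73 @ $10.70 + 20 @ $8.10 = $4,258.55
LIFO COGS: 165 @ $6.85 + 362 @ $8.10 + 40 @ $10.70 = $4,490.45
Difference = |$4,258.55 − $4,490.45| = $231.90

$231.90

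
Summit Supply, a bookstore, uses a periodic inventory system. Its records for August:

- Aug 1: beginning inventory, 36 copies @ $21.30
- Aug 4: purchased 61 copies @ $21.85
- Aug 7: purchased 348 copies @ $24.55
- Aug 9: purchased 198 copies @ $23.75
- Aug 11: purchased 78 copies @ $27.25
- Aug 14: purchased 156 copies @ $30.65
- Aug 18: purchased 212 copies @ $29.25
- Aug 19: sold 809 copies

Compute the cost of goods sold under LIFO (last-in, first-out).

Aug 19, 809 sold [LIFO — newest first]: 212 @ $29.25 + 156 @ $30.65 + 78 @ $27.25 + 198 @ $23.75 + 165 @ $24.55 = $21,861.15
Ending inventory: 36 @ $21.30 + 61 @ $21.85 + 183 @ $24.55 = $6,592.30

COGS = $21,861.15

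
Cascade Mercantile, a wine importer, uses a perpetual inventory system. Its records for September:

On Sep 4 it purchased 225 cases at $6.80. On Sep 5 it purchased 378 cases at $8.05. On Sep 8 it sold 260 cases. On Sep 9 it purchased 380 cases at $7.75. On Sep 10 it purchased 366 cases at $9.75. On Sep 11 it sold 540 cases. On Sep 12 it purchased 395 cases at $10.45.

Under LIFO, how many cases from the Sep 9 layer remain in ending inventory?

Sep 8, 260 sold [LIFO — newest first]: 260 @ $8.05 = $2,093.00
Sep 11, 540 sold [LIFO — newest first]: 366 @ $9.75 + 174 @ $7.75 = $4,917.00
Total COGS = $2,093.00 + $4,917.00 = $7,010.00
Ending inventory: 225 @ $6.80 + 118 @ $8.05 + 206 @ $7.75 + 395 @ $10.45 = $8,204.15

206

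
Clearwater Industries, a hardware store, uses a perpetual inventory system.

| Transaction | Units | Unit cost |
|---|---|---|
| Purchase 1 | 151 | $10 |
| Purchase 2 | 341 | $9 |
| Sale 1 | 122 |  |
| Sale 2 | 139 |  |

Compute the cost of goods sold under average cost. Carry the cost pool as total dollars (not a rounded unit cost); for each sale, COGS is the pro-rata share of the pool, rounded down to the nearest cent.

COGS = $2,429.10

After Purchase 1: 151 on hand, pool $1,510.00 (≈ $10.0000 each)
After Purchase 2: 492 on hand, pool $4,579.00 (≈ $9.3069 each)
Sale 1, sell 122: 122/492 × $4,579.00 → $1,135.44
Sale 2, sell 139: 139/370 × $3,443.56 → $1,293.66
Total COGS = $1,135.44 + $1,293.66 = $2,429.10
Ending inventory (cost pool remaining) = $2,149.90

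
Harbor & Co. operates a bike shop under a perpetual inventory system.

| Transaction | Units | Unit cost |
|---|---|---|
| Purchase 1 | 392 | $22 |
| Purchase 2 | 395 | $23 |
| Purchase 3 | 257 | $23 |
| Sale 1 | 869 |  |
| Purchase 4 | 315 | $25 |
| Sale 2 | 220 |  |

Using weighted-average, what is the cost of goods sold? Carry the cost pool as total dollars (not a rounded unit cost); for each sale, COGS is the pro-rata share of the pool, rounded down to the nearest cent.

COGS = $24,974.05

After Purchase 1: 392 on hand, pool $8,624.00 (≈ $22.0000 each)
After Purchase 2: 787 on hand, pool $17,709.00 (≈ $22.5019 each)
After Purchase 3: 1044 on hand, pool $23,620.00 (≈ $22.6245 each)
Sale 1, sell 869: 869/1044 × $23,620.00 → $19,660.70
After Purchase 4: 490 on hand, pool $11,834.30 (≈ $24.1516 each)
Sale 2, sell 220: 220/490 × $11,834.30 → $5,313.35
Total COGS = $19,660.70 + $5,313.35 = $24,974.05
Ending inventory (cost pool remaining) = $6,520.95
Check: goods available $31,495.00 = COGS $24,974.05 + ending $6,520.95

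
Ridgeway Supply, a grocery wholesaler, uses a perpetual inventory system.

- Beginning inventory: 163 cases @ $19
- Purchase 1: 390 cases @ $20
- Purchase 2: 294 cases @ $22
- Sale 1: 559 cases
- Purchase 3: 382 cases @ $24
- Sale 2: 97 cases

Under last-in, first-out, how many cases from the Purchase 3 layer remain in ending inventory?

285

Sale 1 (559) [LIFO — newest first]: 294 @ $22 + 265 @ $20 = $11,768
Sale 2 (97) [LIFO — newest first]: 97 @ $24 = $2,328
Total COGS = $11,768 + $2,328 = $14,096
Ending inventory: 163 @ $19 + 125 @ $20 + 285 @ $24 = $12,437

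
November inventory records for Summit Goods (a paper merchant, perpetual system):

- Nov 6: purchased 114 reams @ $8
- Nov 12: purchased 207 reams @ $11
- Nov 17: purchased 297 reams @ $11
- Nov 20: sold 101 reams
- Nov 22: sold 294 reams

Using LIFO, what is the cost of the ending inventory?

Nov 20, 101 sold [LIFO — newest first]: 101 @ $11 = $1,111
Nov 22, 294 sold [LIFO — newest first]: 196 @ $11 + 98 @ $11 = $3,234
Total COGS = $1,111 + $3,234 = $4,345
Ending inventory: 114 @ $8 + 109 @ $11 = $2,111
Check: goods available $6,456 = COGS $4,345 + ending $2,111

Ending inventory = $2,111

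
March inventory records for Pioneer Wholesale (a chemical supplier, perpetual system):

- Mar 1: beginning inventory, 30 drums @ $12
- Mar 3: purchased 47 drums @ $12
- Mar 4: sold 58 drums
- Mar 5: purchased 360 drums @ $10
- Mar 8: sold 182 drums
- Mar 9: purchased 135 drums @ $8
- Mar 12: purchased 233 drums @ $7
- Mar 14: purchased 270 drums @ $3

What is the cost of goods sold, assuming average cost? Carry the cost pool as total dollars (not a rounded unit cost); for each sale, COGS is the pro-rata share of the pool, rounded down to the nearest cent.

COGS = $2,534.24

After Mar 1: 30 on hand, pool $360.00 (≈ $12.0000 each)
After Mar 3: 77 on hand, pool $924.00 (≈ $12.0000 each)
Mar 4, sell 58: 58/77 × $924.00 → $696.00
After Mar 5: 379 on hand, pool $3,828.00 (≈ $10.1003 each)
Mar 8, sell 182: 182/379 × $3,828.00 → $1,838.24
After Mar 9: 332 on hand, pool $3,069.76 (≈ $9.2463 each)
After Mar 12: 565 on hand, pool $4,700.76 (≈ $8.3199 each)
After Mar 14: 835 on hand, pool $5,510.76 (≈ $6.5997 each)
Total COGS = $696.00 + $1,838.24 = $2,534.24
Ending inventory (cost pool remaining) = $5,510.76
Check: goods available $8,045.00 = COGS $2,534.24 + ending $5,510.76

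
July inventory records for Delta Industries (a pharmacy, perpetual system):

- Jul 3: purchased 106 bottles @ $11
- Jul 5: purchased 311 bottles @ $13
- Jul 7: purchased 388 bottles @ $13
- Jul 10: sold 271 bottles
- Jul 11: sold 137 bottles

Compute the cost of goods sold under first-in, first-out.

COGS = $5,092

Jul 10, 271 sold [FIFO — oldest first]: 106 @ $11 + 165 @ $13 = $3,311
Jul 11, 137 sold [FIFO — oldest first]: 137 @ $13 = $1,781
Total COGS = $3,311 + $1,781 = $5,092
Ending inventory: 9 @ $13 + 388 @ $13 = $5,161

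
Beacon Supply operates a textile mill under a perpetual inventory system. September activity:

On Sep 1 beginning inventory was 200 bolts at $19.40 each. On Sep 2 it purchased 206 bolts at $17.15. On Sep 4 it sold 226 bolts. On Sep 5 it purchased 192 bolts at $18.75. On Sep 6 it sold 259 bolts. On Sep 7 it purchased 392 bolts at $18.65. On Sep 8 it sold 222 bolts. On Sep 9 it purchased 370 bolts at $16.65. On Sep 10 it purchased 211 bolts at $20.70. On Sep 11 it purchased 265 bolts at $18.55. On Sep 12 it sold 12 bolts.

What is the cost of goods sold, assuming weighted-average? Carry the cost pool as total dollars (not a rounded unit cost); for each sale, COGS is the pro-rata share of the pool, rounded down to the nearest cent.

COGS = $13,274.63

After Sep 1: 200 on hand, pool $3,880.00 (≈ $19.4000 each)
After Sep 2: 406 on hand, pool $7,412.90 (≈ $18.2584 each)
Sep 4, sell 226: 226/406 × $7,412.90 → $4,126.39
After Sep 5: 372 on hand, pool $6,886.51 (≈ $18.5121 each)
Sep 6, sell 259: 259/372 × $6,886.51 → $4,794.64
After Sep 7: 505 on hand, pool $9,402.67 (≈ $18.6191 each)
Sep 8, sell 222: 222/505 × $9,402.67 → $4,133.45
After Sep 9: 653 on hand, pool $11,429.72 (≈ $17.5034 each)
After Sep 10: 864 on hand, pool $15,797.42 (≈ $18.2841 each)
After Sep 11: 1129 on hand, pool $20,713.17 (≈ $18.3465 each)
Sep 12, sell 12: 12/1129 × $20,713.17 → $220.15
Total COGS = $4,126.39 + $4,794.64 + $4,133.45 + $220.15 = $13,274.63
Ending inventory (cost pool remaining) = $20,493.02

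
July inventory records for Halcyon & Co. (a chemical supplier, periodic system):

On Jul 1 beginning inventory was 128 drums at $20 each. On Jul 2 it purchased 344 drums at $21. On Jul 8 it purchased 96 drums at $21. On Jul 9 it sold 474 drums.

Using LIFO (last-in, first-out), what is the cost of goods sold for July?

Jul 9, 474 sold [LIFO — newest first]: 96 @ $21 + 344 @ $21 + 34 @ $20 = $9,920
Ending inventory: 94 @ $20 = $1,880

COGS = $9,920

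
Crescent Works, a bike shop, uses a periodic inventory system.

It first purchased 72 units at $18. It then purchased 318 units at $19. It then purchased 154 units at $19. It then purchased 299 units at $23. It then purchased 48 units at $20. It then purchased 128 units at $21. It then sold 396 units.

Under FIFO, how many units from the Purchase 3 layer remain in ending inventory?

Sale 1 (396) [FIFO — oldest first]: 72 @ $18 + 318 @ $19 + 6 @ $19 = $7,452
Ending inventory: 148 @ $19 + 299 @ $23 + 48 @ $20 + 128 @ $21 = $13,337

148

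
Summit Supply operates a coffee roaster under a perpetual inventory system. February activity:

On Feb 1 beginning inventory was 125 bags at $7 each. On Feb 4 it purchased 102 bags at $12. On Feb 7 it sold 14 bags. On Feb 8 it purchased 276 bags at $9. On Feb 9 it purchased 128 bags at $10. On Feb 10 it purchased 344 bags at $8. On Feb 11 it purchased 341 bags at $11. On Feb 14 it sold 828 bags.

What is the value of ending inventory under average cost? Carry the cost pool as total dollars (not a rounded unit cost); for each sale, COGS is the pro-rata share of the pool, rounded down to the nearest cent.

Ending inventory = $4,454.79

After Feb 1: 125 on hand, pool $875.00 (≈ $7.0000 each)
After Feb 4: 227 on hand, pool $2,099.00 (≈ $9.2467 each)
Feb 7, sell 14: 14/227 × $2,099.00 → $129.45
After Feb 8: 489 on hand, pool $4,453.55 (≈ $9.1075 each)
After Feb 9: 617 on hand, pool $5,733.55 (≈ $9.2926 each)
After Feb 10: 961 on hand, pool $8,485.55 (≈ $8.8299 each)
After Feb 11: 1302 on hand, pool $12,236.55 (≈ $9.3983 each)
Feb 14, sell 828: 828/1302 × $12,236.55 → $7,781.76
Total COGS = $129.45 + $7,781.76 = $7,911.21
Ending inventory (cost pool remaining) = $4,454.79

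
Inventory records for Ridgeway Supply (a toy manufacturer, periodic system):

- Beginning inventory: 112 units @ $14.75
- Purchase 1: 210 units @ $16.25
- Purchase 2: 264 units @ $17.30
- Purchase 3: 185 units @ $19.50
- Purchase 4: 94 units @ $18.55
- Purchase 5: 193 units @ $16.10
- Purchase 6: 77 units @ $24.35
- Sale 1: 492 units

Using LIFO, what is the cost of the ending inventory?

Sale 1 (492) [LIFO — newest first]: 77 @ $24.35 + 193 @ $16.10 + 94 @ $18.55 + 128 @ $19.50 = $9,221.95
Ending inventory: 112 @ $14.75 + 210 @ $16.25 + 264 @ $17.30 + 57 @ $19.50 = $10,743.20

Ending inventory = $10,743.20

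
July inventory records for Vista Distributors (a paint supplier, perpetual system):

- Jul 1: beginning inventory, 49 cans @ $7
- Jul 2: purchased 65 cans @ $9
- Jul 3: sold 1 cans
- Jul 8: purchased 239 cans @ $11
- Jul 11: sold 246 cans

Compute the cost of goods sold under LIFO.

Jul 3, 1 sold [LIFO — newest first]: 1 @ $9 = $9
Jul 11, 246 sold [LIFO — newest first]: 239 @ $11 + 7 @ $9 = $2,692
Total COGS = $9 + $2,692 = $2,701
Ending inventory: 49 @ $7 + 57 @ $9 = $856
Check: goods available $3,557 = COGS $2,701 + ending $856

COGS = $2,701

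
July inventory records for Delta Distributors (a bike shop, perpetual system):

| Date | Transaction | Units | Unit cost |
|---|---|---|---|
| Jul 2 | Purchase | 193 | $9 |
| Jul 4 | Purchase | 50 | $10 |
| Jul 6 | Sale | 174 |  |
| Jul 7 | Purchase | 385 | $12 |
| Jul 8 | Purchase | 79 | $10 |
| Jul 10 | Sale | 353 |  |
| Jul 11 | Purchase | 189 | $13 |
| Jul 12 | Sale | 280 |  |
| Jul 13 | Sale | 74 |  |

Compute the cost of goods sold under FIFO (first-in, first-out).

COGS = $9,909

Jul 6, 174 sold [FIFO — oldest first]: 174 @ $9 = $1,566
Jul 10, 353 sold [FIFO — oldest first]: 19 @ $9 + 50 @ $10 + 284 @ $12 = $4,079
Jul 12, 280 sold [FIFO — oldest first]: 101 @ $12 + 79 @ $10 + 100 @ $13 = $3,302
Jul 13, 74 sold [FIFO — oldest first]: 74 @ $13 = $962
Total COGS = $1,566 + $4,079 + $3,302 + $962 = $9,909
Ending inventory: 15 @ $13 = $195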